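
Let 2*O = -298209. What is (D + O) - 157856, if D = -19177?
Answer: -652275/2 ≈ -3.2614e+5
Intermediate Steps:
O = -298209/2 (O = (1/2)*(-298209) = -298209/2 ≈ -1.4910e+5)
(D + O) - 157856 = (-19177 - 298209/2) - 157856 = -336563/2 - 157856 = -652275/2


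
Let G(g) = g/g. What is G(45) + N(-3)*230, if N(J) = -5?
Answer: -1149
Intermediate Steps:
G(g) = 1
G(45) + N(-3)*230 = 1 - 5*230 = 1 - 1150 = -1149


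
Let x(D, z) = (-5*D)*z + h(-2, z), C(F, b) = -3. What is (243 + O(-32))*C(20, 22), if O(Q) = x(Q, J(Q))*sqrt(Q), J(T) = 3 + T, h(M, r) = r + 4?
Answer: -729 + 55980*I*sqrt(2) ≈ -729.0 + 79168.0*I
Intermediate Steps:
h(M, r) = 4 + r
x(D, z) = 4 + z - 5*D*z (x(D, z) = (-5*D)*z + (4 + z) = -5*D*z + (4 + z) = 4 + z - 5*D*z)
O(Q) = sqrt(Q)*(7 + Q - 5*Q*(3 + Q)) (O(Q) = (4 + (3 + Q) - 5*Q*(3 + Q))*sqrt(Q) = (7 + Q - 5*Q*(3 + Q))*sqrt(Q) = sqrt(Q)*(7 + Q - 5*Q*(3 + Q)))
(243 + O(-32))*C(20, 22) = (243 + sqrt(-32)*(7 - 32 - 5*(-32)*(3 - 32)))*(-3) = (243 + (4*I*sqrt(2))*(7 - 32 - 5*(-32)*(-29)))*(-3) = (243 + (4*I*sqrt(2))*(7 - 32 - 4640))*(-3) = (243 + (4*I*sqrt(2))*(-4665))*(-3) = (243 - 18660*I*sqrt(2))*(-3) = -729 + 55980*I*sqrt(2)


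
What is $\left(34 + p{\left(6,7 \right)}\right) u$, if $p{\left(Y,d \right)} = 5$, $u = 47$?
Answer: $1833$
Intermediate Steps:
$\left(34 + p{\left(6,7 \right)}\right) u = \left(34 + 5\right) 47 = 39 \cdot 47 = 1833$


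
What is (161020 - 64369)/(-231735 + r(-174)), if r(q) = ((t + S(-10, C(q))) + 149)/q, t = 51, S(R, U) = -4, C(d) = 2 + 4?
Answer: -8408637/20161043 ≈ -0.41707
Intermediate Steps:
C(d) = 6
r(q) = 196/q (r(q) = ((51 - 4) + 149)/q = (47 + 149)/q = 196/q)
(161020 - 64369)/(-231735 + r(-174)) = (161020 - 64369)/(-231735 + 196/(-174)) = 96651/(-231735 + 196*(-1/174)) = 96651/(-231735 - 98/87) = 96651/(-20161043/87) = 96651*(-87/20161043) = -8408637/20161043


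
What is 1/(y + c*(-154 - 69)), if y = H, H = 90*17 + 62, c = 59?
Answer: -1/11565 ≈ -8.6468e-5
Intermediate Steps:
H = 1592 (H = 1530 + 62 = 1592)
y = 1592
1/(y + c*(-154 - 69)) = 1/(1592 + 59*(-154 - 69)) = 1/(1592 + 59*(-223)) = 1/(1592 - 13157) = 1/(-11565) = -1/11565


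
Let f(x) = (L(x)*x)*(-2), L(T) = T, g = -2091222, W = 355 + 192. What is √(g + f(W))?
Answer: 2*I*√672410 ≈ 1640.0*I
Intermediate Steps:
W = 547
f(x) = -2*x² (f(x) = (x*x)*(-2) = x²*(-2) = -2*x²)
√(g + f(W)) = √(-2091222 - 2*547²) = √(-2091222 - 2*299209) = √(-2091222 - 598418) = √(-2689640) = 2*I*√672410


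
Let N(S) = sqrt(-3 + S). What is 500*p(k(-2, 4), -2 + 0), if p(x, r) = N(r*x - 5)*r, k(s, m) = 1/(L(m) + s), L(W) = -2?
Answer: -500*I*sqrt(30) ≈ -2738.6*I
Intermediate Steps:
k(s, m) = 1/(-2 + s)
p(x, r) = r*sqrt(-8 + r*x) (p(x, r) = sqrt(-3 + (r*x - 5))*r = sqrt(-3 + (-5 + r*x))*r = sqrt(-8 + r*x)*r = r*sqrt(-8 + r*x))
500*p(k(-2, 4), -2 + 0) = 500*((-2 + 0)*sqrt(-8 + (-2 + 0)/(-2 - 2))) = 500*(-2*sqrt(-8 - 2/(-4))) = 500*(-2*sqrt(-8 - 2*(-1/4))) = 500*(-2*sqrt(-8 + 1/2)) = 500*(-I*sqrt(30)) = -500*I*sqrt(30)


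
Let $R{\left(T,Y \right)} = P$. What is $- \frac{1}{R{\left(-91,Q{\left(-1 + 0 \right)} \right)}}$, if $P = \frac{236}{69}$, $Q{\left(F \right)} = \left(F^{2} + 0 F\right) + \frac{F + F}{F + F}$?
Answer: $- \frac{69}{236} \approx -0.29237$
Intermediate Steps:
$Q{\left(F \right)} = 1 + F^{2}$ ($Q{\left(F \right)} = \left(F^{2} + 0\right) + \frac{2 F}{2 F} = F^{2} + 2 F \frac{1}{2 F} = F^{2} + 1 = 1 + F^{2}$)
$P = \frac{236}{69}$ ($P = 236 \cdot \frac{1}{69} = \frac{236}{69} \approx 3.4203$)
$R{\left(T,Y \right)} = \frac{236}{69}$
$- \frac{1}{R{\left(-91,Q{\left(-1 + 0 \right)} \right)}} = - \frac{1}{\frac{236}{69}} = \left(-1\right) \frac{69}{236} = - \frac{69}{236}$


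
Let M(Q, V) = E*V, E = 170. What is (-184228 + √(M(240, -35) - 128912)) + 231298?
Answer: 47070 + 13*I*√798 ≈ 47070.0 + 367.24*I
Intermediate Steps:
M(Q, V) = 170*V
(-184228 + √(M(240, -35) - 128912)) + 231298 = (-184228 + √(170*(-35) - 128912)) + 231298 = (-184228 + √(-5950 - 128912)) + 231298 = (-184228 + √(-134862)) + 231298 = (-184228 + 13*I*√798) + 231298 = 47070 + 13*I*√798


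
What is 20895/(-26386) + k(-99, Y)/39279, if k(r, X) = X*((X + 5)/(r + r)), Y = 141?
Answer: -27174775631/34201717902 ≈ -0.79454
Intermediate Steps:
k(r, X) = X*(5 + X)/(2*r) (k(r, X) = X*((5 + X)/((2*r))) = X*((5 + X)*(1/(2*r))) = X*((5 + X)/(2*r)) = X*(5 + X)/(2*r))
20895/(-26386) + k(-99, Y)/39279 = 20895/(-26386) + ((½)*141*(5 + 141)/(-99))/39279 = 20895*(-1/26386) + ((½)*141*(-1/99)*146)*(1/39279) = -20895/26386 - 3431/33*1/39279 = -20895/26386 - 3431/1296207 = -27174775631/34201717902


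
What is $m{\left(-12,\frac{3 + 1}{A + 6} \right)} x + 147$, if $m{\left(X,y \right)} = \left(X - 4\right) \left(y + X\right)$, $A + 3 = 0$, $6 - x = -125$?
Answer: $\frac{67513}{3} \approx 22504.0$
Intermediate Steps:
$x = 131$ ($x = 6 - -125 = 6 + 125 = 131$)
$A = -3$ ($A = -3 + 0 = -3$)
$m{\left(X,y \right)} = \left(-4 + X\right) \left(X + y\right)$
$m{\left(-12,\frac{3 + 1}{A + 6} \right)} x + 147 = \left(\left(-12\right)^{2} - -48 - 4 \frac{3 + 1}{-3 + 6} - 12 \frac{3 + 1}{-3 + 6}\right) 131 + 147 = \left(144 + 48 - 4 \cdot \frac{4}{3} - 12 \cdot \frac{4}{3}\right) 131 + 147 = \left(144 + 48 - 4 \cdot 4 \cdot \frac{1}{3} - 12 \cdot 4 \cdot \frac{1}{3}\right) 131 + 147 = \left(144 + 48 - \frac{16}{3} - 16\right) 131 + 147 = \frac{512}{3} \cdot 131 + 147 = \frac{67072}{3} + 147 = \frac{67513}{3}$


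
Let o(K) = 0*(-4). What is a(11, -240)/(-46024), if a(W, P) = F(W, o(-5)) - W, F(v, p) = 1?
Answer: 5/23012 ≈ 0.00021728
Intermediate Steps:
o(K) = 0
a(W, P) = 1 - W
a(11, -240)/(-46024) = (1 - 1*11)/(-46024) = (1 - 11)*(-1/46024) = -10*(-1/46024) = 5/23012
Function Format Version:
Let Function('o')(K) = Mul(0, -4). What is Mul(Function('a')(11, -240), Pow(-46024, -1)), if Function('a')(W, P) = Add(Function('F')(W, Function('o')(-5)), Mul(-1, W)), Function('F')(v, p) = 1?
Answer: Rational(5, 23012) ≈ 0.00021728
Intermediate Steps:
Function('o')(K) = 0
Function('a')(W, P) = Add(1, Mul(-1, W))
Mul(Function('a')(11, -240), Pow(-46024, -1)) = Mul(Add(1, Mul(-1, 11)), Pow(-46024, -1)) = Mul(Add(1, -11), Rational(-1, 46024)) = Mul(-10, Rational(-1, 46024)) = Rational(5, 23012)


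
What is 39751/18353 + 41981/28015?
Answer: 1884101558/514159295 ≈ 3.6644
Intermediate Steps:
39751/18353 + 41981/28015 = 1884101558/514159295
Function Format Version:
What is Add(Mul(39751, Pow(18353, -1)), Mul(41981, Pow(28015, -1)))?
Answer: Rational(1884101558, 514159295) ≈ 3.6644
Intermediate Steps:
Add(Mul(39751, Pow(18353, -1)), Mul(41981, Pow(28015, -1))) = Add(Mul(39751, Rational(1, 18353)), Mul(41981, Rational(1, 28015))) = Add(Rational(39751, 18353), Rational(41981, 28015)) = Rational(1884101558, 514159295)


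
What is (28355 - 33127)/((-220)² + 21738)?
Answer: -2386/35069 ≈ -0.068037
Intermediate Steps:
(28355 - 33127)/((-220)² + 21738) = -4772/(48400 + 21738) = -4772/70138 = -4772*1/70138 = -2386/35069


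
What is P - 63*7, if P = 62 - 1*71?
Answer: -450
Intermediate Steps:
P = -9 (P = 62 - 71 = -9)
P - 63*7 = -9 - 63*7 = -9 - 441 = -450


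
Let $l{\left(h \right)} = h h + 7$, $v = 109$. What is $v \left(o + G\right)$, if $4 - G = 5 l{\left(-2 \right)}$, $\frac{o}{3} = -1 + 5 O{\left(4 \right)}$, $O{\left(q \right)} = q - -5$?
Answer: $8829$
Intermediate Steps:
$O{\left(q \right)} = 5 + q$ ($O{\left(q \right)} = q + 5 = 5 + q$)
$l{\left(h \right)} = 7 + h^{2}$ ($l{\left(h \right)} = h^{2} + 7 = 7 + h^{2}$)
$o = 132$ ($o = 3 \left(-1 + 5 \left(5 + 4\right)\right) = 3 \left(-1 + 5 \cdot 9\right) = 3 \left(-1 + 45\right) = 3 \cdot 44 = 132$)
$G = -51$ ($G = 4 - 5 \left(7 + \left(-2\right)^{2}\right) = 4 - 5 \left(7 + 4\right) = 4 - 5 \cdot 11 = 4 - 55 = -51$)
$v \left(o + G\right) = 109 \left(132 - 51\right) = 109 \cdot 81 = 8829$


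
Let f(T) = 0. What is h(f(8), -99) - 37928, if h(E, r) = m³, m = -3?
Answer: -37955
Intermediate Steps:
h(E, r) = -27 (h(E, r) = (-3)³ = -27)
h(f(8), -99) - 37928 = -27 - 37928 = -37955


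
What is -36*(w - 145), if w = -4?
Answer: 5364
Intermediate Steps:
-36*(w - 145) = -36*(-4 - 145) = -36*(-149) = 5364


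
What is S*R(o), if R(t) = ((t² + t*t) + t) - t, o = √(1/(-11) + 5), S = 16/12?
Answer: 144/11 ≈ 13.091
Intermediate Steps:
S = 4/3 (S = 16*(1/12) = 4/3 ≈ 1.3333)
o = 3*√66/11 (o = √(-1/11 + 5) = √(54/11) = 3*√66/11 ≈ 2.2156)
R(t) = 2*t² (R(t) = ((t² + t²) + t) - t = (2*t² + t) - t = (t + 2*t²) - t = 2*t²)
S*R(o) = 4*(2*(3*√66/11)²)/3 = 4*(2*(54/11))/3 = (4/3)*(108/11) = 144/11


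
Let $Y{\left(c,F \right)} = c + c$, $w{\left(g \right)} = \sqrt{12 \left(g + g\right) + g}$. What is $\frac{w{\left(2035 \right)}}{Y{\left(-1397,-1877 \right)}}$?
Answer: $- \frac{5 \sqrt{2035}}{2794} \approx -0.080728$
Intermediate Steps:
$w{\left(g \right)} = 5 \sqrt{g}$ ($w{\left(g \right)} = \sqrt{12 \cdot 2 g + g} = \sqrt{24 g + g} = \sqrt{25 g} = 5 \sqrt{g}$)
$Y{\left(c,F \right)} = 2 c$
$\frac{w{\left(2035 \right)}}{Y{\left(-1397,-1877 \right)}} = \frac{5 \sqrt{2035}}{2 \left(-1397\right)} = \frac{5 \sqrt{2035}}{-2794} = 5 \sqrt{2035} \left(- \frac{1}{2794}\right) = - \frac{5 \sqrt{2035}}{2794}$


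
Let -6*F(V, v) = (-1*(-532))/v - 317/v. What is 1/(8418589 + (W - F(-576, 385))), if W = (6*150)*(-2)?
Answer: 462/3888556561 ≈ 1.1881e-7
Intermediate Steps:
F(V, v) = -215/(6*v) (F(V, v) = -((-1*(-532))/v - 317/v)/6 = -(532/v - 317/v)/6 = -215/(6*v))
W = -1800 (W = 900*(-2) = -1800)
1/(8418589 + (W - F(-576, 385))) = 1/(8418589 + (-1800 - (-215)/(6*385))) = 1/(8418589 + (-1800 - 1*(-43/462))) = 1/(8418589 + (-1800 + 43/462)) = 1/(8418589 - 831557/462) = 1/(3888556561/462) = 462/3888556561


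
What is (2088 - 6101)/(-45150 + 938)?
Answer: 4013/44212 ≈ 0.090767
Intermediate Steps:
(2088 - 6101)/(-45150 + 938) = -4013/(-44212) = -4013*(-1/44212) = 4013/44212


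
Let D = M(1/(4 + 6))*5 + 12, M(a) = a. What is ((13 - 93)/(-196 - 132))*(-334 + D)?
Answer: -3215/41 ≈ -78.415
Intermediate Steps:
D = 25/2 (D = 5/(4 + 6) + 12 = 5/10 + 12 = (⅒)*5 + 12 = ½ + 12 = 25/2 ≈ 12.500)
((13 - 93)/(-196 - 132))*(-334 + D) = ((13 - 93)/(-196 - 132))*(-334 + 25/2) = -80/(-328)*(-643/2) = -80*(-1/328)*(-643/2) = (10/41)*(-643/2) = -3215/41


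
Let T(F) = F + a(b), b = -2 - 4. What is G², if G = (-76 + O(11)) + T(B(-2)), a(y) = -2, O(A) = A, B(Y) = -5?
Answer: 5184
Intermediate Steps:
b = -6
T(F) = -2 + F (T(F) = F - 2 = -2 + F)
G = -72 (G = (-76 + 11) + (-2 - 5) = -65 - 7 = -72)
G² = (-72)² = 5184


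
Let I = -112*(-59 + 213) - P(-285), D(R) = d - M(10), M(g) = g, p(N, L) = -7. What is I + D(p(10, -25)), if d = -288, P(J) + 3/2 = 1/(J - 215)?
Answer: -8772249/500 ≈ -17545.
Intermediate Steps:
P(J) = -3/2 + 1/(-215 + J) (P(J) = -3/2 + 1/(J - 215) = -3/2 + 1/(-215 + J))
D(R) = -298 (D(R) = -288 - 1*10 = -288 - 10 = -298)
I = -8623249/500 (I = -112*(-59 + 213) - (647 - 3*(-285))/(2*(-215 - 285)) = -112*154 - (647 + 855)/(2*(-500)) = -17248 - (-1)*1502/(2*500) = -17248 - 1*(-751/500) = -17248 + 751/500 = -8623249/500 ≈ -17247.)
I + D(p(10, -25)) = -8623249/500 - 298 = -8772249/500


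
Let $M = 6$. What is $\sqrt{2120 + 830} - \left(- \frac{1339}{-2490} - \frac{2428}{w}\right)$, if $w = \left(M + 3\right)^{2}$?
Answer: $\frac{1979087}{67230} + 5 \sqrt{118} \approx 83.751$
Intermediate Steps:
$w = 81$ ($w = \left(6 + 3\right)^{2} = 9^{2} = 81$)
$\sqrt{2120 + 830} - \left(- \frac{1339}{-2490} - \frac{2428}{w}\right) = \sqrt{2120 + 830} - \left(- \frac{1339}{-2490} - \frac{2428}{81}\right) = \sqrt{2950} - \left(\left(-1339\right) \left(- \frac{1}{2490}\right) - \frac{2428}{81}\right) = 5 \sqrt{118} - \left(\frac{1339}{2490} - \frac{2428}{81}\right) = 5 \sqrt{118} - - \frac{1979087}{67230} = 5 \sqrt{118} + \frac{1979087}{67230} = \frac{1979087}{67230} + 5 \sqrt{118}$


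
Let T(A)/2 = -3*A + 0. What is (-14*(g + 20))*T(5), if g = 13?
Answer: 13860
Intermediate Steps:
T(A) = -6*A (T(A) = 2*(-3*A + 0) = 2*(-3*A) = -6*A)
(-14*(g + 20))*T(5) = (-14*(13 + 20))*(-6*5) = -14*33*(-30) = -462*(-30) = 13860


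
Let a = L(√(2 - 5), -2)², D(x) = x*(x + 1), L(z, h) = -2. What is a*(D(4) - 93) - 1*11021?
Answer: -11313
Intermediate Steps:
D(x) = x*(1 + x)
a = 4 (a = (-2)² = 4)
a*(D(4) - 93) - 1*11021 = 4*(4*(1 + 4) - 93) - 1*11021 = 4*(4*5 - 93) - 11021 = 4*(20 - 93) - 11021 = 4*(-73) - 11021 = -292 - 11021 = -11313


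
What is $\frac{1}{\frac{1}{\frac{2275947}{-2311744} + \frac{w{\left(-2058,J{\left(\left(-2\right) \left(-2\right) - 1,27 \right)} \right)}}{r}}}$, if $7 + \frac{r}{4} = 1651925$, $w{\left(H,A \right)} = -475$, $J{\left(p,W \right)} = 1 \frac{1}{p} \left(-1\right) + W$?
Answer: $- \frac{1879976167973}{1909405762496} \approx -0.98459$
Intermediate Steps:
$J{\left(p,W \right)} = W - \frac{1}{p}$ ($J{\left(p,W \right)} = \frac{1}{p} \left(-1\right) + W = - \frac{1}{p} + W = W - \frac{1}{p}$)
$r = 6607672$ ($r = -28 + 4 \cdot 1651925 = -28 + 6607700 = 6607672$)
$\frac{1}{\frac{1}{\frac{2275947}{-2311744} + \frac{w{\left(-2058,J{\left(\left(-2\right) \left(-2\right) - 1,27 \right)} \right)}}{r}}} = \frac{1}{\frac{1}{\frac{2275947}{-2311744} - \frac{475}{6607672}}} = \frac{1}{\frac{1}{2275947 \left(- \frac{1}{2311744}\right) - \frac{475}{6607672}}} = \frac{1}{\frac{1}{- \frac{2275947}{2311744} - \frac{475}{6607672}}} = \frac{1}{\frac{1}{- \frac{1879976167973}{1909405762496}}} = \frac{1}{- \frac{1909405762496}{1879976167973}} = - \frac{1879976167973}{1909405762496}$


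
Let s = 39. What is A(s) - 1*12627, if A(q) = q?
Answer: -12588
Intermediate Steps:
A(s) - 1*12627 = 39 - 1*12627 = 39 - 12627 = -12588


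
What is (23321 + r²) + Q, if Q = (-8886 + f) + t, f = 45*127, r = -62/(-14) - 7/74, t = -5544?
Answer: 3924180369/268324 ≈ 14625.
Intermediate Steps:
r = 2245/518 (r = -62*(-1/14) - 7*1/74 = 31/7 - 7/74 = 2245/518 ≈ 4.3340)
f = 5715
Q = -8715 (Q = (-8886 + 5715) - 5544 = -3171 - 5544 = -8715)
(23321 + r²) + Q = (23321 + (2245/518)²) - 8715 = (23321 + 5040025/268324) - 8715 = 6262624029/268324 - 8715 = 3924180369/268324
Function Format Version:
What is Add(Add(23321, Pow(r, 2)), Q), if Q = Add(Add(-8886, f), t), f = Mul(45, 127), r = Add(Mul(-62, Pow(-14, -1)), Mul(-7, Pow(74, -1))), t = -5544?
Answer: Rational(3924180369, 268324) ≈ 14625.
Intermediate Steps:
r = Rational(2245, 518) (r = Add(Mul(-62, Rational(-1, 14)), Mul(-7, Rational(1, 74))) = Add(Rational(31, 7), Rational(-7, 74)) = Rational(2245, 518) ≈ 4.3340)
f = 5715
Q = -8715 (Q = Add(Add(-8886, 5715), -5544) = Add(-3171, -5544) = -8715)
Add(Add(23321, Pow(r, 2)), Q) = Add(Add(23321, Pow(Rational(2245, 518), 2)), -8715) = Add(Add(23321, Rational(5040025, 268324)), -8715) = Add(Rational(6262624029, 268324), -8715) = Rational(3924180369, 268324)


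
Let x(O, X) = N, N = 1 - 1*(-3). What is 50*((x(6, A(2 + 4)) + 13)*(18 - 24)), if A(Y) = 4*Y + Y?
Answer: -5100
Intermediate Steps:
A(Y) = 5*Y
N = 4 (N = 1 + 3 = 4)
x(O, X) = 4
50*((x(6, A(2 + 4)) + 13)*(18 - 24)) = 50*((4 + 13)*(18 - 24)) = 50*(17*(-6)) = 50*(-102) = -5100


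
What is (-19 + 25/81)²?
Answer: 2292196/6561 ≈ 349.37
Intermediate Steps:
(-19 + 25/81)² = (-1514/81)² = 2292196/6561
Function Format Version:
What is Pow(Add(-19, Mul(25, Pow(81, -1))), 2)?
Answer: Rational(2292196, 6561) ≈ 349.37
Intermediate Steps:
Pow(Add(-19, Mul(25, Pow(81, -1))), 2) = Pow(Add(-19, Mul(25, Rational(1, 81))), 2) = Pow(Add(-19, Rational(25, 81)), 2) = Pow(Rational(-1514, 81), 2) = Rational(2292196, 6561)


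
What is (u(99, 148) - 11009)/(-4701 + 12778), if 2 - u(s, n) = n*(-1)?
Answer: -10859/8077 ≈ -1.3444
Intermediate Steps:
u(s, n) = 2 + n (u(s, n) = 2 - n*(-1) = 2 - (-1)*n = 2 + n)
(u(99, 148) - 11009)/(-4701 + 12778) = ((2 + 148) - 11009)/(-4701 + 12778) = (150 - 11009)/8077 = -10859*1/8077 = -10859/8077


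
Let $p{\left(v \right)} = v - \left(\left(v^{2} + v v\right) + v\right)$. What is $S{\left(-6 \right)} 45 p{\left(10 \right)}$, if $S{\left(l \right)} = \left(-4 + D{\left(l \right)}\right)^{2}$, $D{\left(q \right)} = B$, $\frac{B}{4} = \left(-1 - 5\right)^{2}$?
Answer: $-176400000$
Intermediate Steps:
$B = 144$ ($B = 4 \left(-1 - 5\right)^{2} = 4 \left(-6\right)^{2} = 4 \cdot 36 = 144$)
$p{\left(v \right)} = - 2 v^{2}$ ($p{\left(v \right)} = v - \left(\left(v^{2} + v^{2}\right) + v\right) = v - \left(2 v^{2} + v\right) = v - \left(v + 2 v^{2}\right) = - 2 v^{2}$)
$D{\left(q \right)} = 144$
$S{\left(l \right)} = 19600$ ($S{\left(l \right)} = \left(-4 + 144\right)^{2} = 140^{2} = 19600$)
$S{\left(-6 \right)} 45 p{\left(10 \right)} = 19600 \cdot 45 \left(- 2 \cdot 10^{2}\right) = 882000 \left(\left(-2\right) 100\right) = 882000 \left(-200\right) = -176400000$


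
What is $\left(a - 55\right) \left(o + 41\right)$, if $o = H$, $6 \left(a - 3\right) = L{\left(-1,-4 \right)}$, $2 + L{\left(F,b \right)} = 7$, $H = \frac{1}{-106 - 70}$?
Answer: $- \frac{738335}{352} \approx -2097.5$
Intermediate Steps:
$H = - \frac{1}{176}$ ($H = \frac{1}{-176} = - \frac{1}{176} \approx -0.0056818$)
$L{\left(F,b \right)} = 5$ ($L{\left(F,b \right)} = -2 + 7 = 5$)
$a = \frac{23}{6}$ ($a = 3 + \frac{1}{6} \cdot 5 = 3 + \frac{5}{6} = \frac{23}{6} \approx 3.8333$)
$o = - \frac{1}{176} \approx -0.0056818$
$\left(a - 55\right) \left(o + 41\right) = \left(\frac{23}{6} - 55\right) \left(- \frac{1}{176} + 41\right) = \left(\frac{23}{6} - 55\right) \frac{7215}{176} = \left(- \frac{307}{6}\right) \frac{7215}{176} = - \frac{738335}{352}$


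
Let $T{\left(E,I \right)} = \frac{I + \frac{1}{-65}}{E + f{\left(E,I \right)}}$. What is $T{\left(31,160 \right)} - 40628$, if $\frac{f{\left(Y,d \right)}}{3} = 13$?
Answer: $- \frac{184847001}{4550} \approx -40626.0$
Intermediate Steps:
$f{\left(Y,d \right)} = 39$ ($f{\left(Y,d \right)} = 3 \cdot 13 = 39$)
$T{\left(E,I \right)} = \frac{- \frac{1}{65} + I}{39 + E}$ ($T{\left(E,I \right)} = \frac{I + \frac{1}{-65}}{E + 39} = \frac{I - \frac{1}{65}}{39 + E} = \frac{- \frac{1}{65} + I}{39 + E}$)
$T{\left(31,160 \right)} - 40628 = \frac{- \frac{1}{65} + 160}{39 + 31} - 40628 = \frac{1}{70} \cdot \frac{10399}{65} - 40628 = \frac{10399}{4550} - 40628 = - \frac{184847001}{4550}$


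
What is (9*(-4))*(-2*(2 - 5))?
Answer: -216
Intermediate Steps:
(9*(-4))*(-2*(2 - 5)) = -(-72)*(-3) = -36*6 = -216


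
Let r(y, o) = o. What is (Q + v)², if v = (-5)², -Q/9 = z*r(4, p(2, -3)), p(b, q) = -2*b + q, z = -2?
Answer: 10201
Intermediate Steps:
p(b, q) = q - 2*b
Q = -126 (Q = -(-18)*(-3 - 2*2) = -(-18)*(-3 - 4) = -(-18)*(-7) = -9*14 = -126)
v = 25
(Q + v)² = (-126 + 25)² = (-101)² = 10201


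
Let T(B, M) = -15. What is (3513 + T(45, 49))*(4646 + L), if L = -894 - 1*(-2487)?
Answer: 21824022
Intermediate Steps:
L = 1593 (L = -894 + 2487 = 1593)
(3513 + T(45, 49))*(4646 + L) = (3513 - 15)*(4646 + 1593) = 3498*6239 = 21824022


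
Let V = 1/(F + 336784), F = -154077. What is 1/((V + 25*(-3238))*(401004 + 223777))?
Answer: -182707/9240593241793869 ≈ -1.9772e-11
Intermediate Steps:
V = 1/182707 (V = 1/(-154077 + 336784) = 1/182707 ≈ 5.4732e-6)
1/((V + 25*(-3238))*(401004 + 223777)) = 1/((1/182707 + 25*(-3238))*(401004 + 223777)) = 1/((1/182707 - 80950)*624781) = 1/(-14790131649/182707*624781) = 1/(-9240593241793869/182707) = -182707/9240593241793869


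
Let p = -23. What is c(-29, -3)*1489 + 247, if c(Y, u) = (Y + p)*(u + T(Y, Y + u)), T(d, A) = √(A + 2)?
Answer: 232531 - 77428*I*√30 ≈ 2.3253e+5 - 4.2409e+5*I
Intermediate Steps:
T(d, A) = √(2 + A)
c(Y, u) = (-23 + Y)*(u + √(2 + Y + u)) (c(Y, u) = (Y - 23)*(u + √(2 + (Y + u))) = (-23 + Y)*(u + √(2 + Y + u)))
c(-29, -3)*1489 + 247 = (-23*(-3) - 23*√(2 - 29 - 3) - 29*(-3) - 29*√(2 - 29 - 3))*1489 + 247 = (69 - 23*I*√30 + 87 - 29*I*√30)*1489 + 247 = (156 - 52*I*√30)*1489 + 247 = (232284 - 77428*I*√30) + 247 = 232531 - 77428*I*√30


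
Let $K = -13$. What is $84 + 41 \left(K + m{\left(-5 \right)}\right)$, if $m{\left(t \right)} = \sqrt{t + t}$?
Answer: $-449 + 41 i \sqrt{10} \approx -449.0 + 129.65 i$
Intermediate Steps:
$m{\left(t \right)} = \sqrt{2} \sqrt{t}$ ($m{\left(t \right)} = \sqrt{2 t} = \sqrt{2} \sqrt{t}$)
$84 + 41 \left(K + m{\left(-5 \right)}\right) = 84 + 41 \left(-13 + \sqrt{2} \sqrt{-5}\right) = 84 + 41 \left(-13 + \sqrt{2} i \sqrt{5}\right) = 84 + 41 \left(-13 + i \sqrt{10}\right) = 84 - \left(533 - 41 i \sqrt{10}\right) = -449 + 41 i \sqrt{10}$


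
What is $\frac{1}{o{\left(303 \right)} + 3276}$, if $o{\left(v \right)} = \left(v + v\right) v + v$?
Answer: $\frac{1}{187197} \approx 5.342 \cdot 10^{-6}$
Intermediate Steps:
$o{\left(v \right)} = v + 2 v^{2}$ ($o{\left(v \right)} = 2 v v + v = 2 v^{2} + v = v + 2 v^{2}$)
$\frac{1}{o{\left(303 \right)} + 3276} = \frac{1}{303 \left(1 + 2 \cdot 303\right) + 3276} = \frac{1}{303 \left(1 + 606\right) + 3276} = \frac{1}{303 \cdot 607 + 3276} = \frac{1}{183921 + 3276} = \frac{1}{187197}$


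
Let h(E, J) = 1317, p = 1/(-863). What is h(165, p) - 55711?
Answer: -54394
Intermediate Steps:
p = -1/863 ≈ -0.0011587
h(165, p) - 55711 = 1317 - 55711 = -54394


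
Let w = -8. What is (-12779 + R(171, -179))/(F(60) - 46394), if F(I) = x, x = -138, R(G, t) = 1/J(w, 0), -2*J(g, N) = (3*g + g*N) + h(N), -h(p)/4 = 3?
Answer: 230021/837576 ≈ 0.27463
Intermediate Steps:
h(p) = -12 (h(p) = -4*3 = -12)
J(g, N) = 6 - 3*g/2 - N*g/2 (J(g, N) = -((3*g + g*N) - 12)/2 = -((3*g + N*g) - 12)/2 = -(-12 + 3*g + N*g)/2 = 6 - 3*g/2 - N*g/2)
R(G, t) = 1/18 (R(G, t) = 1/(6 - 3/2*(-8) - ½*0*(-8)) = 1/(6 + 12 + 0) = 1/18)
F(I) = -138
(-12779 + R(171, -179))/(F(60) - 46394) = (-12779 + 1/18)/(-138 - 46394) = -230021/18/(-46532) = -230021/18*(-1/46532) = 230021/837576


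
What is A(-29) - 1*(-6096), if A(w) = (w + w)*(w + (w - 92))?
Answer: 14796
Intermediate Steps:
A(w) = 2*w*(-92 + 2*w) (A(w) = (2*w)*(w + (-92 + w)) = (2*w)*(-92 + 2*w) = 2*w*(-92 + 2*w))
A(-29) - 1*(-6096) = 4*(-29)*(-46 - 29) - 1*(-6096) = 4*(-29)*(-75) + 6096 = 8700 + 6096 = 14796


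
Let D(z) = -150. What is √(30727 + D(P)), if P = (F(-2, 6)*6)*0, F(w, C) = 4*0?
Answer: √30577 ≈ 174.86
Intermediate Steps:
F(w, C) = 0
P = 0 (P = (0*6)*0 = 0*0 = 0)
√(30727 + D(P)) = √(30727 - 150) = √30577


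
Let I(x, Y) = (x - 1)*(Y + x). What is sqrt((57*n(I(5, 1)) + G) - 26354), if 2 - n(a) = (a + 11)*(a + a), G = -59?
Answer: 7*I*sqrt(2491) ≈ 349.37*I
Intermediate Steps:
I(x, Y) = (-1 + x)*(Y + x)
n(a) = 2 - 2*a*(11 + a) (n(a) = 2 - (a + 11)*(a + a) = 2 - (11 + a)*2*a = 2 - 2*a*(11 + a))
sqrt((57*n(I(5, 1)) + G) - 26354) = sqrt((57*(2 - 22*(5**2 - 1*1 - 1*5 + 1*5) - 2*(5**2 - 1*1 - 1*5 + 1*5)**2) - 59) - 26354) = sqrt((57*(2 - 22*(25 - 1 - 5 + 5) - 2*(25 - 1 - 5 + 5)**2) - 59) - 26354) = sqrt((57*(2 - 22*24 - 2*24**2) - 59) - 26354) = sqrt((57*(2 - 528 - 2*576) - 59) - 26354) = sqrt((57*(2 - 528 - 1152) - 59) - 26354) = sqrt((57*(-1678) - 59) - 26354) = sqrt((-95646 - 59) - 26354) = sqrt(-95705 - 26354) = sqrt(-122059) = 7*I*sqrt(2491)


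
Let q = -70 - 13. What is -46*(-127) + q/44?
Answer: 256965/44 ≈ 5840.1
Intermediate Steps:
q = -83
-46*(-127) + q/44 = -46*(-127) - 83/44 = 5842 - 83*1/44 = 5842 - 83/44 = 256965/44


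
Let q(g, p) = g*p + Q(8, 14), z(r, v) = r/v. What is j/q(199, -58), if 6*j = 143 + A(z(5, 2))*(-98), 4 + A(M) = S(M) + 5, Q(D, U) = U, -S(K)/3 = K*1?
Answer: -65/5764 ≈ -0.011277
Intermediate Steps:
S(K) = -3*K
A(M) = 1 - 3*M (A(M) = -4 + (-3*M + 5) = -4 + (5 - 3*M) = 1 - 3*M)
q(g, p) = 14 + g*p (q(g, p) = g*p + 14 = 14 + g*p)
j = 130 (j = (143 + (1 - 15/2)*(-98))/6 = (143 - 13/2*(-98))/6 = (143 + 637)/6 = (⅙)*780 = 130)
j/q(199, -58) = 130/(14 + 199*(-58)) = 130/(14 - 11542) = 130/(-11528) = 130*(-1/11528) = -65/5764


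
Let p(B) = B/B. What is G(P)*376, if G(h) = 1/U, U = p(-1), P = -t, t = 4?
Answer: 376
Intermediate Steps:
p(B) = 1
P = -4 (P = -1*4 = -4)
U = 1
G(h) = 1 (G(h) = 1/1 = 1)
G(P)*376 = 1*376 = 376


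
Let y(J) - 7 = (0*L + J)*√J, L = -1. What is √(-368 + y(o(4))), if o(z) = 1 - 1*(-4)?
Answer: √(-361 + 5*√5) ≈ 18.703*I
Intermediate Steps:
o(z) = 5 (o(z) = 1 + 4 = 5)
y(J) = 7 + J^(3/2) (y(J) = 7 + (0*(-1) + J)*√J = 7 + (0 + J)*√J = 7 + J*√J = 7 + J^(3/2))
√(-368 + y(o(4))) = √(-368 + (7 + 5^(3/2))) = √(-368 + (7 + 5*√5)) = √(-361 + 5*√5)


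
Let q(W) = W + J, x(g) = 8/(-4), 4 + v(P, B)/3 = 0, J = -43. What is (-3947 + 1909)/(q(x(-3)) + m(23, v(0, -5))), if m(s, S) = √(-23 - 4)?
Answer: 5095/114 + 1019*I*√3/342 ≈ 44.693 + 5.1607*I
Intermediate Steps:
v(P, B) = -12 (v(P, B) = -12 + 3*0 = -12 + 0 = -12)
x(g) = -2 (x(g) = 8*(-¼) = -2)
m(s, S) = 3*I*√3 (m(s, S) = √(-27) = 3*I*√3)
q(W) = -43 + W (q(W) = W - 43 = -43 + W)
(-3947 + 1909)/(q(x(-3)) + m(23, v(0, -5))) = (-3947 + 1909)/((-43 - 2) + 3*I*√3) = -2038/(-45 + 3*I*√3)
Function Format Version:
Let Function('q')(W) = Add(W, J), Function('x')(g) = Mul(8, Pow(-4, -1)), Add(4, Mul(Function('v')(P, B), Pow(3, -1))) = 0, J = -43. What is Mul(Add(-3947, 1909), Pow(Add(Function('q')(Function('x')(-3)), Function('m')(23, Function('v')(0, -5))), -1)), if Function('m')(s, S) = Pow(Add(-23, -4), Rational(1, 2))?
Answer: Add(Rational(5095, 114), Mul(Rational(1019, 342), I, Pow(3, Rational(1, 2)))) ≈ Add(44.693, Mul(5.1607, I))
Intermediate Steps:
Function('v')(P, B) = -12 (Function('v')(P, B) = Add(-12, Mul(3, 0)) = Add(-12, 0) = -12)
Function('x')(g) = -2 (Function('x')(g) = Mul(8, Rational(-1, 4)) = -2)
Function('m')(s, S) = Mul(3, I, Pow(3, Rational(1, 2))) (Function('m')(s, S) = Pow(-27, Rational(1, 2)) = Mul(3, I, Pow(3, Rational(1, 2))))
Function('q')(W) = Add(-43, W) (Function('q')(W) = Add(W, -43) = Add(-43, W))
Mul(Add(-3947, 1909), Pow(Add(Function('q')(Function('x')(-3)), Function('m')(23, Function('v')(0, -5))), -1)) = Mul(Add(-3947, 1909), Pow(Add(Add(-43, -2), Mul(3, I, Pow(3, Rational(1, 2)))), -1)) = Mul(-2038, Pow(Add(-45, Mul(3, I, Pow(3, Rational(1, 2)))), -1))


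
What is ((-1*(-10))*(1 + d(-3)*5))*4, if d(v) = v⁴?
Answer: 16240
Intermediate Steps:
((-1*(-10))*(1 + d(-3)*5))*4 = ((-1*(-10))*(1 + (-3)⁴*5))*4 = (10*(1 + 81*5))*4 = (10*(1 + 405))*4 = (10*406)*4 = 4060*4 = 16240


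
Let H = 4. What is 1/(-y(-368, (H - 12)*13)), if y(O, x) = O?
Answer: 1/368 ≈ 0.0027174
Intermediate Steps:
1/(-y(-368, (H - 12)*13)) = 1/(-1*(-368)) = 1/368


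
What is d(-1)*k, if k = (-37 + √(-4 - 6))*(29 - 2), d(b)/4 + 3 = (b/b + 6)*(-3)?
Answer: 95904 - 2592*I*√10 ≈ 95904.0 - 8196.6*I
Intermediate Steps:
d(b) = -96 (d(b) = -12 + 4*((b/b + 6)*(-3)) = -12 + 4*((1 + 6)*(-3)) = -12 + 4*(7*(-3)) = -12 + 4*(-21) = -12 - 84 = -96)
k = -999 + 27*I*√10 (k = (-37 + √(-10))*27 = (-37 + I*√10)*27 = -999 + 27*I*√10 ≈ -999.0 + 85.381*I)
d(-1)*k = -96*(-999 + 27*I*√10) = 95904 - 2592*I*√10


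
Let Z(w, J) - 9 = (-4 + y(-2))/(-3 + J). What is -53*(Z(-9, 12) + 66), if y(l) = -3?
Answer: -35404/9 ≈ -3933.8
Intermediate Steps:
Z(w, J) = 9 - 7/(-3 + J) (Z(w, J) = 9 + (-4 - 3)/(-3 + J) = 9 - 7/(-3 + J))
-53*(Z(-9, 12) + 66) = -53*((-34 + 9*12)/(-3 + 12) + 66) = -53*((-34 + 108)/9 + 66) = -53*((⅑)*74 + 66) = -53*(74/9 + 66) = -53*668/9 = -35404/9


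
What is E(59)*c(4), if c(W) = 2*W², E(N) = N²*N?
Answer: 6572128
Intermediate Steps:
E(N) = N³
E(59)*c(4) = 59³*(2*4²) = 205379*(2*16) = 205379*32 = 6572128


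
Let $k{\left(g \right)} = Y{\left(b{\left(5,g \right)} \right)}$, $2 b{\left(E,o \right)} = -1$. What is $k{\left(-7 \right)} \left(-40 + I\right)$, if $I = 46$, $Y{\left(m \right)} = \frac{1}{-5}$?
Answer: $- \frac{6}{5} \approx -1.2$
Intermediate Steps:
$b{\left(E,o \right)} = - \frac{1}{2}$ ($b{\left(E,o \right)} = \frac{1}{2} \left(-1\right) = - \frac{1}{2}$)
$Y{\left(m \right)} = - \frac{1}{5}$
$k{\left(g \right)} = - \frac{1}{5}$
$k{\left(-7 \right)} \left(-40 + I\right) = - \frac{-40 + 46}{5} = \left(- \frac{1}{5}\right) 6 = - \frac{6}{5}$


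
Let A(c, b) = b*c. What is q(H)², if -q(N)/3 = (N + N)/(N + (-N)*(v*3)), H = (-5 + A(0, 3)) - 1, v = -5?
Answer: 9/64 ≈ 0.14063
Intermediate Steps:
H = -6 (H = (-5 + 3*0) - 1 = (-5 + 0) - 1 = -5 - 1 = -6)
q(N) = -3/8 (q(N) = -3*(N + N)/(N + (-N)*(-5*3)) = -3*2*N/(N - N*(-15)) = -3*2*N/(N + 15*N) = -3*2*N/(16*N) = -3*2*N*1/(16*N) = -3*⅛ = -3/8)
q(H)² = (-3/8)² = 9/64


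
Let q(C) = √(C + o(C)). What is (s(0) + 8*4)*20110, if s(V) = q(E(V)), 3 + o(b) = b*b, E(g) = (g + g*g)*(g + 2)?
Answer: 643520 + 20110*I*√3 ≈ 6.4352e+5 + 34832.0*I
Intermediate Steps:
E(g) = (2 + g)*(g + g²) (E(g) = (g + g²)*(2 + g) = (2 + g)*(g + g²))
o(b) = -3 + b² (o(b) = -3 + b*b = -3 + b²)
q(C) = √(-3 + C + C²) (q(C) = √(C + (-3 + C²)) = √(-3 + C + C²))
s(V) = √(-3 + V*(2 + V² + 3*V) + V²*(2 + V² + 3*V)²) (s(V) = √(-3 + V*(2 + V² + 3*V) + (V*(2 + V² + 3*V))²) = √(-3 + V*(2 + V² + 3*V) + V²*(2 + V² + 3*V)²))
(s(0) + 8*4)*20110 = (√(-3 + 0*(2 + 0² + 3*0) + 0²*(2 + 0² + 3*0)²) + 8*4)*20110 = (√(-3 + 0*(2 + 0 + 0) + 0*(2 + 0 + 0)²) + 32)*20110 = (√(-3 + 0*2 + 0*2²) + 32)*20110 = (√(-3 + 0 + 0*4) + 32)*20110 = (√(-3 + 0 + 0) + 32)*20110 = (√(-3) + 32)*20110 = (I*√3 + 32)*20110 = (32 + I*√3)*20110 = 643520 + 20110*I*√3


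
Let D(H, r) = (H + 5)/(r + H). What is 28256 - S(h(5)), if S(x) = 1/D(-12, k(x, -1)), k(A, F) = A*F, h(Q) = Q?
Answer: 197775/7 ≈ 28254.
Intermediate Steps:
D(H, r) = (5 + H)/(H + r)
S(x) = 12/7 + x/7 (S(x) = 1/((5 - 12)/(-12 + x*(-1))) = 1/(-7/(-12 - x)) = 12/7 + x/7)
28256 - S(h(5)) = 28256 - (12/7 + (⅐)*5) = 28256 - (12/7 + 5/7) = 28256 - 1*17/7 = 28256 - 17/7 = 197775/7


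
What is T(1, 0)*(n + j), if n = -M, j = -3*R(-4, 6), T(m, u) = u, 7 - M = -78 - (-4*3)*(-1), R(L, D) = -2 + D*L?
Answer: 0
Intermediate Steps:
M = 97 (M = 7 - (-78 - (-4*3)*(-1)) = 7 - (-78 - (-12)*(-1)) = 7 - (-78 - 1*12) = 7 - (-78 - 12) = 7 - 1*(-90) = 7 + 90 = 97)
j = 78 (j = -3*(-2 + 6*(-4)) = -3*(-2 - 24) = -3*(-26) = 78)
n = -97 (n = -1*97 = -97)
T(1, 0)*(n + j) = 0*(-97 + 78) = 0*(-19) = 0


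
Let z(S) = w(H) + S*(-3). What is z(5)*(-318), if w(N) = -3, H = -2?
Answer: 5724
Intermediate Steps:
z(S) = -3 - 3*S (z(S) = -3 + S*(-3) = -3 - 3*S)
z(5)*(-318) = (-3 - 3*5)*(-318) = (-3 - 15)*(-318) = -18*(-318) = 5724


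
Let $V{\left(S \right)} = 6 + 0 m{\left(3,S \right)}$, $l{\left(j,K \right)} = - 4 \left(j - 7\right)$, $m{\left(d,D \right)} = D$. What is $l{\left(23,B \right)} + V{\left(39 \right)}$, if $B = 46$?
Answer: $-58$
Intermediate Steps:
$l{\left(j,K \right)} = 28 - 4 j$ ($l{\left(j,K \right)} = - 4 \left(-7 + j\right) = 28 - 4 j$)
$V{\left(S \right)} = 6$ ($V{\left(S \right)} = 6 + 0 S = 6 + 0 = 6$)
$l{\left(23,B \right)} + V{\left(39 \right)} = \left(28 - 92\right) + 6 = -64 + 6 = -58$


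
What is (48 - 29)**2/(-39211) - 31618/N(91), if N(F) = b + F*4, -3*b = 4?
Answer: -1859856481/21330784 ≈ -87.191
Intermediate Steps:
b = -4/3 (b = -1/3*4 = -4/3 ≈ -1.3333)
N(F) = -4/3 + 4*F (N(F) = -4/3 + F*4 = -4/3 + 4*F)
(48 - 29)**2/(-39211) - 31618/N(91) = (48 - 29)**2/(-39211) - 31618/(-4/3 + 4*91) = 19**2*(-1/39211) - 31618/(-4/3 + 364) = 361*(-1/39211) - 31618/1088/3 = -361/39211 - 31618*3/1088 = -361/39211 - 47427/544 = -1859856481/21330784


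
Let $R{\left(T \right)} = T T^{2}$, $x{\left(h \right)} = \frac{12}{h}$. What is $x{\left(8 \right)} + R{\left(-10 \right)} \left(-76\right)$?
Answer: $\frac{152003}{2} \approx 76002.0$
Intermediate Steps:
$R{\left(T \right)} = T^{3}$
$x{\left(8 \right)} + R{\left(-10 \right)} \left(-76\right) = \frac{12}{8} + \left(-10\right)^{3} \left(-76\right) = 12 \cdot \frac{1}{8} - -76000 = \frac{3}{2} + 76000 = \frac{152003}{2}$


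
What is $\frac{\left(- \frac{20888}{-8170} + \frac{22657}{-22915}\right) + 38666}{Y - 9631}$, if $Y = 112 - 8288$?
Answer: $- \frac{723916999713}{333374729885} \approx -2.1715$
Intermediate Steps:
$Y = -8176$ ($Y = 112 - 8288 = -8176$)
$\frac{\left(- \frac{20888}{-8170} + \frac{22657}{-22915}\right) + 38666}{Y - 9631} = \frac{\left(- \frac{20888}{-8170} + \frac{22657}{-22915}\right) + 38666}{-8176 - 9631} = \frac{\left(\left(-20888\right) \left(- \frac{1}{8170}\right) + 22657 \left(- \frac{1}{22915}\right)\right) + 38666}{-17807} = \left(\left(\frac{10444}{4085} - \frac{22657}{22915}\right) + 38666\right) \left(- \frac{1}{17807}\right) = \left(\frac{29354083}{18721555} + 38666\right) \left(- \frac{1}{17807}\right) = \frac{723916999713}{18721555} \left(- \frac{1}{17807}\right) = - \frac{723916999713}{333374729885}$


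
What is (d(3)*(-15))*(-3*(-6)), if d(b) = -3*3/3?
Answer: 810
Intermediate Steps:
d(b) = -3 (d(b) = -9*⅓ = -3)
(d(3)*(-15))*(-3*(-6)) = (-3*(-15))*(-3*(-6)) = 45*18 = 810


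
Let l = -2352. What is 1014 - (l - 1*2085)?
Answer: 5451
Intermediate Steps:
1014 - (l - 1*2085) = 1014 - (-2352 - 1*2085) = 1014 - (-2352 - 2085) = 1014 - 1*(-4437) = 1014 + 4437 = 5451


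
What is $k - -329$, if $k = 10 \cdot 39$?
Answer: $719$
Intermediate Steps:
$k = 390$
$k - -329 = 390 - -329 = 390 + 329 = 719$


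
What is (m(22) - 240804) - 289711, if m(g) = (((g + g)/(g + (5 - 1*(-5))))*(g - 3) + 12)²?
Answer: -33859935/64 ≈ -5.2906e+5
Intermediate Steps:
m(g) = (12 + 2*g*(-3 + g)/(10 + g))² (m(g) = (((2*g)/(g + (5 + 5)))*(-3 + g) + 12)² = (((2*g)/(g + 10))*(-3 + g) + 12)² = (((2*g)/(10 + g))*(-3 + g) + 12)² = ((2*g/(10 + g))*(-3 + g) + 12)² = (2*g*(-3 + g)/(10 + g) + 12)² = (12 + 2*g*(-3 + g)/(10 + g))²)
(m(22) - 240804) - 289711 = (4*(60 + 22² + 3*22)²/(10 + 22)² - 240804) - 289711 = (4*(60 + 484 + 66)²/32² - 240804) - 289711 = (4*(1/1024)*610² - 240804) - 289711 = (4*(1/1024)*372100 - 240804) - 289711 = (93025/64 - 240804) - 289711 = -15318431/64 - 289711 = -33859935/64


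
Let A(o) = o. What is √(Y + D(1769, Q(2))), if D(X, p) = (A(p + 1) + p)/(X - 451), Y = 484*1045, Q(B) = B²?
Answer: √878602588582/1318 ≈ 711.18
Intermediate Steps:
Y = 505780
D(X, p) = (1 + 2*p)/(-451 + X) (D(X, p) = ((p + 1) + p)/(X - 451) = ((1 + p) + p)/(-451 + X) = (1 + 2*p)/(-451 + X))
√(Y + D(1769, Q(2))) = √(505780 + (1 + 2*2²)/(-451 + 1769)) = √(505780 + (1 + 2*4)/1318) = √(505780 + (1 + 8)/1318) = √(505780 + (1/1318)*9) = √(505780 + 9/1318) = √(666618049/1318) = √878602588582/1318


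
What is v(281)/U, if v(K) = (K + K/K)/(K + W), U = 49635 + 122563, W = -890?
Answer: -47/17478097 ≈ -2.6891e-6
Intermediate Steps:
U = 172198
v(K) = (1 + K)/(-890 + K) (v(K) = (K + K/K)/(K - 890) = (K + 1)/(-890 + K) = (1 + K)/(-890 + K))
v(281)/U = ((1 + 281)/(-890 + 281))/172198 = (282/(-609))*(1/172198) = -1/609*282*(1/172198) = -94/203*1/172198 = -47/17478097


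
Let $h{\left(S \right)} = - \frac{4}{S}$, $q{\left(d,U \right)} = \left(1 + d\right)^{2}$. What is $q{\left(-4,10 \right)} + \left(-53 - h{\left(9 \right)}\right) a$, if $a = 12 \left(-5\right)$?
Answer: $\frac{9487}{3} \approx 3162.3$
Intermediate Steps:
$a = -60$
$q{\left(-4,10 \right)} + \left(-53 - h{\left(9 \right)}\right) a = \left(1 - 4\right)^{2} + \left(-53 - - \frac{4}{9}\right) \left(-60\right) = \left(-3\right)^{2} + \left(-53 - \left(-4\right) \frac{1}{9}\right) \left(-60\right) = 9 + \left(-53 - - \frac{4}{9}\right) \left(-60\right) = 9 + \left(-53 + \frac{4}{9}\right) \left(-60\right) = 9 - - \frac{9460}{3} = 9 + \frac{9460}{3} = \frac{9487}{3}$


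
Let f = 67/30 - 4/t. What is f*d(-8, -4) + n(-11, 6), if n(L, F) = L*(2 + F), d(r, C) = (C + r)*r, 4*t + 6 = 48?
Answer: 3144/35 ≈ 89.829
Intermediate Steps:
t = 21/2 (t = -3/2 + (¼)*48 = -3/2 + 12 = 21/2 ≈ 10.500)
f = 389/210 (f = 67/30 - 4/21/2 = 67*(1/30) - 4*2/21 = 67/30 - 8/21 = 389/210 ≈ 1.8524)
d(r, C) = r*(C + r)
f*d(-8, -4) + n(-11, 6) = 389*(-8*(-4 - 8))/210 - 11*(2 + 6) = 389*(-8*(-12))/210 - 11*8 = (389/210)*96 - 88 = 6224/35 - 88 = 3144/35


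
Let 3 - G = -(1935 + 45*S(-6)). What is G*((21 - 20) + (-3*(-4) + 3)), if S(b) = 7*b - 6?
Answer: -3552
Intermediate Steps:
S(b) = -6 + 7*b
G = -222 (G = 3 - (-45)/(1/((-6 + 7*(-6)) + 43)) = 3 - (-45)/(1/((-6 - 42) + 43)) = 3 - (-45)/(1/(-48 + 43)) = 3 - (-45)/(1/(-5)) = 3 - (-45)/(-⅕) = 3 - (-45)*(-5) = 3 - 1*225 = 3 - 225 = -222)
G*((21 - 20) + (-3*(-4) + 3)) = -222*((21 - 20) + (-3*(-4) + 3)) = -222*(1 + (12 + 3)) = -222*(1 + 15) = -222*16 = -3552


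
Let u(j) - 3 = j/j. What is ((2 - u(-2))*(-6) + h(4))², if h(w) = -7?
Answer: 25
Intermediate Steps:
u(j) = 4 (u(j) = 3 + j/j = 3 + 1 = 4)
((2 - u(-2))*(-6) + h(4))² = ((2 - 1*4)*(-6) - 7)² = ((2 - 4)*(-6) - 7)² = (-2*(-6) - 7)² = (12 - 7)² = 5² = 25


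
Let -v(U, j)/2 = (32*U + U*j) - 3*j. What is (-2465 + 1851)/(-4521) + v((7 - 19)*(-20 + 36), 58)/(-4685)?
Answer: -154942478/21180885 ≈ -7.3152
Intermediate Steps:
v(U, j) = -64*U + 6*j - 2*U*j (v(U, j) = -2*((32*U + U*j) - 3*j) = -2*(-3*j + 32*U + U*j) = -64*U + 6*j - 2*U*j)
(-2465 + 1851)/(-4521) + v((7 - 19)*(-20 + 36), 58)/(-4685) = (-2465 + 1851)/(-4521) + (-64*(7 - 19)*(-20 + 36) + 6*58 - 2*(7 - 19)*(-20 + 36)*58)/(-4685) = -614*(-1/4521) + (-(-768)*16 + 348 - 2*(-12*16)*58)*(-1/4685) = 614/4521 + (-64*(-192) + 348 - 2*(-192)*58)*(-1/4685) = 614/4521 + (12288 + 348 + 22272)*(-1/4685) = 614/4521 + 34908*(-1/4685) = 614/4521 - 34908/4685 = -154942478/21180885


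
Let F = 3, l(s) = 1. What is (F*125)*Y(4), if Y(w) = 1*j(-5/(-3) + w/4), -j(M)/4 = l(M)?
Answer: -1500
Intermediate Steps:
j(M) = -4 (j(M) = -4*1 = -4)
Y(w) = -4 (Y(w) = 1*(-4) = -4)
(F*125)*Y(4) = (3*125)*(-4) = 375*(-4) = -1500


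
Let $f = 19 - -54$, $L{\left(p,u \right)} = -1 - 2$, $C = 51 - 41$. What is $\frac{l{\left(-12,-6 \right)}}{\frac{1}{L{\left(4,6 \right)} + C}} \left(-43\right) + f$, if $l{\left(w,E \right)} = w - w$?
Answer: $73$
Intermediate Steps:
$C = 10$ ($C = 51 - 41 = 10$)
$L{\left(p,u \right)} = -3$ ($L{\left(p,u \right)} = -1 - 2 = -3$)
$l{\left(w,E \right)} = 0$
$f = 73$ ($f = 19 + 54 = 73$)
$\frac{l{\left(-12,-6 \right)}}{\frac{1}{L{\left(4,6 \right)} + C}} \left(-43\right) + f = \frac{0}{\frac{1}{-3 + 10}} \left(-43\right) + 73 = \frac{0}{\frac{1}{7}} \left(-43\right) + 73 = 0 \frac{1}{\frac{1}{7}} \left(-43\right) + 73 = 0 \cdot 7 \left(-43\right) + 73 = 0 \left(-43\right) + 73 = 0 + 73 = 73$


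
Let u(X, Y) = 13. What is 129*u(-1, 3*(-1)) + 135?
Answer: 1812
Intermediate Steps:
129*u(-1, 3*(-1)) + 135 = 129*13 + 135 = 1677 + 135 = 1812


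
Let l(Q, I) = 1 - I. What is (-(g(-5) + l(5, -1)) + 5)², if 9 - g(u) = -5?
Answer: 121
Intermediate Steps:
g(u) = 14 (g(u) = 9 - 1*(-5) = 9 + 5 = 14)
(-(g(-5) + l(5, -1)) + 5)² = (-(14 + (1 - 1*(-1))) + 5)² = (-(14 + (1 + 1)) + 5)² = (-(14 + 2) + 5)² = (-1*16 + 5)² = (-16 + 5)² = (-11)² = 121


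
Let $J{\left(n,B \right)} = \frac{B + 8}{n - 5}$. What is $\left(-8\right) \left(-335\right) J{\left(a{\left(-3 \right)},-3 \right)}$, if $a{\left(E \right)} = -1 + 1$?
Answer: $-2680$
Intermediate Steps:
$a{\left(E \right)} = 0$
$J{\left(n,B \right)} = \frac{8 + B}{-5 + n}$
$\left(-8\right) \left(-335\right) J{\left(a{\left(-3 \right)},-3 \right)} = \left(-8\right) \left(-335\right) \frac{8 - 3}{-5 + 0} = 2680 \frac{1}{-5} \cdot 5 = 2680 \left(\left(- \frac{1}{5}\right) 5\right) = 2680 \left(-1\right) = -2680$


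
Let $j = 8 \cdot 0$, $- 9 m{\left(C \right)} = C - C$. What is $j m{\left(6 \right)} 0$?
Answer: $0$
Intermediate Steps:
$m{\left(C \right)} = 0$ ($m{\left(C \right)} = - \frac{C - C}{9} = \left(- \frac{1}{9}\right) 0 = 0$)
$j = 0$
$j m{\left(6 \right)} 0 = 0 \cdot 0 \cdot 0 = 0 \cdot 0 = 0$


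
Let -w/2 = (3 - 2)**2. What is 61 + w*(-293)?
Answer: 647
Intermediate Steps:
w = -2 (w = -2*(3 - 2)**2 = -2*1**2 = -2*1 = -2)
61 + w*(-293) = 61 - 2*(-293) = 61 + 586 = 647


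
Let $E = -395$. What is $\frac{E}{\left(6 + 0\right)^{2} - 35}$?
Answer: $-395$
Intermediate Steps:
$\frac{E}{\left(6 + 0\right)^{2} - 35} = - \frac{395}{\left(6 + 0\right)^{2} - 35} = - \frac{395}{6^{2} - 35} = - \frac{395}{36 - 35} = - \frac{395}{1} = \left(-395\right) 1 = -395$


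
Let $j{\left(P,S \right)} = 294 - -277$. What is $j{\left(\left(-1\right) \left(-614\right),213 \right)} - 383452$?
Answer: $-382881$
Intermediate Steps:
$j{\left(P,S \right)} = 571$ ($j{\left(P,S \right)} = 294 + 277 = 571$)
$j{\left(\left(-1\right) \left(-614\right),213 \right)} - 383452 = 571 - 383452 = -382881$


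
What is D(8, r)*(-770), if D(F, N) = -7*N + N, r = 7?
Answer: 32340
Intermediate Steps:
D(F, N) = -6*N
D(8, r)*(-770) = -6*7*(-770) = -42*(-770) = 32340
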